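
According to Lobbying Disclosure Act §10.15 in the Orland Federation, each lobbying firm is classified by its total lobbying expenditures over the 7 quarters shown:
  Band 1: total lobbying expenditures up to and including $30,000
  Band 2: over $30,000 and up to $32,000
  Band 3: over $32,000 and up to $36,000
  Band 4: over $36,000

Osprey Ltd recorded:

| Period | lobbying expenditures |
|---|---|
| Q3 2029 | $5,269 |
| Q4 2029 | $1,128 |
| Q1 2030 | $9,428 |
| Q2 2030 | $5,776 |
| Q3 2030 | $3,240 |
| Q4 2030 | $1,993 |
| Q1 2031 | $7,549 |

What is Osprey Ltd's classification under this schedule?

Band 3

Total lobbying expenditures: $5,269 + $1,128 + $9,428 + $5,776 + $3,240 + $1,993 + $7,549 = $34,383.
$32,000 < $34,383 ≤ $36,000, so Band 3 applies.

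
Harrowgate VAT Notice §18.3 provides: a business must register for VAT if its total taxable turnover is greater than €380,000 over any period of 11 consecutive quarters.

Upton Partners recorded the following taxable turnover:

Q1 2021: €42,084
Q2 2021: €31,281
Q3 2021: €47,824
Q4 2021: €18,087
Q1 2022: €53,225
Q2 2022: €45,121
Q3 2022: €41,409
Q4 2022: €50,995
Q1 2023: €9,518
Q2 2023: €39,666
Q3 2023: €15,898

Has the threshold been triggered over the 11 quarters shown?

Total taxable turnover: €42,084 + €31,281 + €47,824 + €18,087 + €53,225 + €45,121 + €41,409 + €50,995 + €9,518 + €39,666 + €15,898 = €395,108.
€395,108 > €380,000, so the threshold is exceeded.

Yes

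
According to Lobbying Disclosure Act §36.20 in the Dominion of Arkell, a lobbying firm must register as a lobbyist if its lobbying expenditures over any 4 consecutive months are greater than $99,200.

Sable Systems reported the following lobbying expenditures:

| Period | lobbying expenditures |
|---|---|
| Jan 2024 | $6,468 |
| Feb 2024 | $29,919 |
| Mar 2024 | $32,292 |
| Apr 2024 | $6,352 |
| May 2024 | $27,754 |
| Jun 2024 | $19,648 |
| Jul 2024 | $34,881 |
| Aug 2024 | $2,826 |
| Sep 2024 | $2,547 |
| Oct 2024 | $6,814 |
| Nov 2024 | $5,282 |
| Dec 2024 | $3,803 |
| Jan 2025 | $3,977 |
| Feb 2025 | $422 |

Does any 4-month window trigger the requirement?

No

Jan 2024–Apr 2024: $6,468 + $29,919 + $32,292 + $6,352 = $75,031 (under)
Feb 2024–May 2024: $29,919 + $32,292 + $6,352 + $27,754 = $96,317 (under)
Mar 2024–Jun 2024: $32,292 + $6,352 + $27,754 + $19,648 = $86,046 (under)
Apr 2024–Jul 2024: $6,352 + $27,754 + $19,648 + $34,881 = $88,635 (under)
May 2024–Aug 2024: $27,754 + $19,648 + $34,881 + $2,826 = $85,109 (under)
Jun 2024–Sep 2024: $19,648 + $34,881 + $2,826 + $2,547 = $59,902 (under)
Jul 2024–Oct 2024: $34,881 + $2,826 + $2,547 + $6,814 = $47,068 (under)
Aug 2024–Nov 2024: $2,826 + $2,547 + $6,814 + $5,282 = $17,469 (under)
Sep 2024–Dec 2024: $2,547 + $6,814 + $5,282 + $3,803 = $18,446 (under)
Oct 2024–Jan 2025: $6,814 + $5,282 + $3,803 + $3,977 = $19,876 (under)
Nov 2024–Feb 2025: $5,282 + $3,803 + $3,977 + $422 = $13,484 (under)
No window exceeds $99,200.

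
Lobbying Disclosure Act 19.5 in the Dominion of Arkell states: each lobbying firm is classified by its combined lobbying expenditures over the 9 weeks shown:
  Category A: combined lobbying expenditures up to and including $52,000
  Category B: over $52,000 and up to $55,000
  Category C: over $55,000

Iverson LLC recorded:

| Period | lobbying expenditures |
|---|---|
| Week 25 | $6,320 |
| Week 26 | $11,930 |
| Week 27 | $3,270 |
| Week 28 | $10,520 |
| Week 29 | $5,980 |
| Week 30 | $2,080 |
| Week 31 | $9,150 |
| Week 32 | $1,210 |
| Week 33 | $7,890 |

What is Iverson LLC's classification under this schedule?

Category C

Combined lobbying expenditures: $6,320 + $11,930 + $3,270 + $10,520 + $5,980 + $2,080 + $9,150 + $1,210 + $7,890 = $58,350.
$58,350 > $55,000, so Category C applies.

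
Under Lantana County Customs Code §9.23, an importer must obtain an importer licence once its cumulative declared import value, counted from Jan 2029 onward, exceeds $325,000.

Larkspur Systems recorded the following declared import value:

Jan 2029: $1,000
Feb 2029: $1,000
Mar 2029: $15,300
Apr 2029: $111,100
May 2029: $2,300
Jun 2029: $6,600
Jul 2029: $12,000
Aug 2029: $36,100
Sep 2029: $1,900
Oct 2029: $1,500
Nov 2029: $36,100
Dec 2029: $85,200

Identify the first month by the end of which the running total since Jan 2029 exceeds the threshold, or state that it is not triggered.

Through Jan 2029: $1,000
Through Feb 2029: $2,000
Through Mar 2029: $17,300
Through Apr 2029: $128,400
Through May 2029: $130,700
Through Jun 2029: $137,300
Through Jul 2029: $149,300
Through Aug 2029: $185,400
Through Sep 2029: $187,300
Through Oct 2029: $188,800
Through Nov 2029: $224,900
Through Dec 2029: $310,100
Final cumulative total $310,100 ≤ $325,000; the threshold is never exceeded.

Not triggered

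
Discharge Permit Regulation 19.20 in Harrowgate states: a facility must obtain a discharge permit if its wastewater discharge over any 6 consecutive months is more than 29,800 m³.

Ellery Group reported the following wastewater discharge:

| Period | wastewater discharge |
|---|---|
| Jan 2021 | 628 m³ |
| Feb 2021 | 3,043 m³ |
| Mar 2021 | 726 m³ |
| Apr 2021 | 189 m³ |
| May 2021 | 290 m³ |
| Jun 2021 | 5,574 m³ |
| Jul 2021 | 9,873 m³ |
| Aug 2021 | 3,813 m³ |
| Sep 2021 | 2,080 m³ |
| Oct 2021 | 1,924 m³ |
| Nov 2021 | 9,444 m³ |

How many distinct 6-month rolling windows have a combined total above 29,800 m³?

1

Jan 2021–Jun 2021: 628 m³ + 3,043 m³ + 726 m³ + 189 m³ + 290 m³ + 5,574 m³ = 10,450 m³ (under)
Feb 2021–Jul 2021: 3,043 m³ + 726 m³ + 189 m³ + 290 m³ + 5,574 m³ + 9,873 m³ = 19,695 m³ (under)
Mar 2021–Aug 2021: 726 m³ + 189 m³ + 290 m³ + 5,574 m³ + 9,873 m³ + 3,813 m³ = 20,465 m³ (under)
Apr 2021–Sep 2021: 189 m³ + 290 m³ + 5,574 m³ + 9,873 m³ + 3,813 m³ + 2,080 m³ = 21,819 m³ (under)
May 2021–Oct 2021: 290 m³ + 5,574 m³ + 9,873 m³ + 3,813 m³ + 2,080 m³ + 1,924 m³ = 23,554 m³ (under)
Jun 2021–Nov 2021: 5,574 m³ + 9,873 m³ + 3,813 m³ + 2,080 m³ + 1,924 m³ + 9,444 m³ = 32,708 m³ (over)
1 window exceeds the threshold.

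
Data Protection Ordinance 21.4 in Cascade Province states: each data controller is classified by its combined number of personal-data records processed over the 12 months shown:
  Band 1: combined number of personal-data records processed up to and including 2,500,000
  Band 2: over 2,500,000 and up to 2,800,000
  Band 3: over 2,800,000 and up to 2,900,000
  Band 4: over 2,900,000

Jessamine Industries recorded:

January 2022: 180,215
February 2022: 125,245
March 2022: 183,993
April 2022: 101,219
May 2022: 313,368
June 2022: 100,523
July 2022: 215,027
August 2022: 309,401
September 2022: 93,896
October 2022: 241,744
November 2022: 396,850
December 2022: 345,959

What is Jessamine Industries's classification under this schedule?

Combined number of personal-data records processed: 180,215 + 125,245 + 183,993 + 101,219 + 313,368 + 100,523 + 215,027 + 309,401 + 93,896 + 241,744 + 396,850 + 345,959 = 2,607,440.
2,500,000 < 2,607,440 ≤ 2,800,000, so Band 2 applies.

Band 2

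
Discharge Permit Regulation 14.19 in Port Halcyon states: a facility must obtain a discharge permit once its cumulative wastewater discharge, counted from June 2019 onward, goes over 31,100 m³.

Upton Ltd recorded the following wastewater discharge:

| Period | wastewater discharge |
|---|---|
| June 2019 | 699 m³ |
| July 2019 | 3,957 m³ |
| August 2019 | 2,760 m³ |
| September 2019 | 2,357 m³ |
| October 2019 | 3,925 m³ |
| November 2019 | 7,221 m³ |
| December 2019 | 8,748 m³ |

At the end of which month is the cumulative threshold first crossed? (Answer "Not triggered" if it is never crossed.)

Through June 2019: 699 m³
Through July 2019: 4,656 m³
Through August 2019: 7,416 m³
Through September 2019: 9,773 m³
Through October 2019: 13,698 m³
Through November 2019: 20,919 m³
Through December 2019: 29,667 m³
Final cumulative total 29,667 m³ ≤ 31,100 m³; the threshold is never exceeded.

Not triggered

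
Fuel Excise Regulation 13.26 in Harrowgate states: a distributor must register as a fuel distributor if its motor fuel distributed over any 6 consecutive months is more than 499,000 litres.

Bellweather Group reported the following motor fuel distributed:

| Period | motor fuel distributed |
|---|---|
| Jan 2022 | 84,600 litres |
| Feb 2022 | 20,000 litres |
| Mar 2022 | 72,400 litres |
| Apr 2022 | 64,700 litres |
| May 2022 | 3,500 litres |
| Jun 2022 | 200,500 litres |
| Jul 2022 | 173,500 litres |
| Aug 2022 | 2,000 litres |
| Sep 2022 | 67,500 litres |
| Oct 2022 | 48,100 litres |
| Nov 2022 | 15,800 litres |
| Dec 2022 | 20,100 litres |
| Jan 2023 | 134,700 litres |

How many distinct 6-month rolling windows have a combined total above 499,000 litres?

Jan 2022–Jun 2022: 84,600 litres + 20,000 litres + 72,400 litres + 64,700 litres + 3,500 litres + 200,500 litres = 445,700 litres (under)
Feb 2022–Jul 2022: 20,000 litres + 72,400 litres + 64,700 litres + 3,500 litres + 200,500 litres + 173,500 litres = 534,600 litres (over)
Mar 2022–Aug 2022: 72,400 litres + 64,700 litres + 3,500 litres + 200,500 litres + 173,500 litres + 2,000 litres = 516,600 litres (over)
Apr 2022–Sep 2022: 64,700 litres + 3,500 litres + 200,500 litres + 173,500 litres + 2,000 litres + 67,500 litres = 511,700 litres (over)
May 2022–Oct 2022: 3,500 litres + 200,500 litres + 173,500 litres + 2,000 litres + 67,500 litres + 48,100 litres = 495,100 litres (under)
Jun 2022–Nov 2022: 200,500 litres + 173,500 litres + 2,000 litres + 67,500 litres + 48,100 litres + 15,800 litres = 507,400 litres (over)
Jul 2022–Dec 2022: 173,500 litres + 2,000 litres + 67,500 litres + 48,100 litres + 15,800 litres + 20,100 litres = 327,000 litres (under)
Aug 2022–Jan 2023: 2,000 litres + 67,500 litres + 48,100 litres + 15,800 litres + 20,100 litres + 134,700 litres = 288,200 litres (under)
4 windows exceed the threshold.

4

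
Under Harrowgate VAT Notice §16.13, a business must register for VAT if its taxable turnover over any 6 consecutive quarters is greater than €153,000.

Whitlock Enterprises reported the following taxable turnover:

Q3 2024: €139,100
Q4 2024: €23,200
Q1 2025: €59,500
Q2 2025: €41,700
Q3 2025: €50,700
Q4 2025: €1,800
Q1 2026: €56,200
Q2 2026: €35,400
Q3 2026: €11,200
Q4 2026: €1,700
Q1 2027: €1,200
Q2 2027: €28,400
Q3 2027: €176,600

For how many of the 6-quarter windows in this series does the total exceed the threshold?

Q3 2024–Q4 2025: €139,100 + €23,200 + €59,500 + €41,700 + €50,700 + €1,800 = €316,000 (over)
Q4 2024–Q1 2026: €23,200 + €59,500 + €41,700 + €50,700 + €1,800 + €56,200 = €233,100 (over)
Q1 2025–Q2 2026: €59,500 + €41,700 + €50,700 + €1,800 + €56,200 + €35,400 = €245,300 (over)
Q2 2025–Q3 2026: €41,700 + €50,700 + €1,800 + €56,200 + €35,400 + €11,200 = €197,000 (over)
Q3 2025–Q4 2026: €50,700 + €1,800 + €56,200 + €35,400 + €11,200 + €1,700 = €157,000 (over)
Q4 2025–Q1 2027: €1,800 + €56,200 + €35,400 + €11,200 + €1,700 + €1,200 = €107,500 (under)
Q1 2026–Q2 2027: €56,200 + €35,400 + €11,200 + €1,700 + €1,200 + €28,400 = €134,100 (under)
Q2 2026–Q3 2027: €35,400 + €11,200 + €1,700 + €1,200 + €28,400 + €176,600 = €254,500 (over)
6 windows exceed the threshold.

6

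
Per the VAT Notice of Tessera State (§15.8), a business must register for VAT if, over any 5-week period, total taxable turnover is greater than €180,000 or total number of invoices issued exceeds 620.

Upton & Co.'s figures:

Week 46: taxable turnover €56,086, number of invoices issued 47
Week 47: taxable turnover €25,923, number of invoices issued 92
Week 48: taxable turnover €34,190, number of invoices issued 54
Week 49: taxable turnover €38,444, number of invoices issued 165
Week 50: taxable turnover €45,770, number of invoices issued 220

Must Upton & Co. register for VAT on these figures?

Yes

Total taxable turnover: €56,086 + €25,923 + €34,190 + €38,444 + €45,770 = €200,413 (> €180,000).
Total number of invoices issued: 47 + 92 + 54 + 165 + 220 = 578 (≤ 620).
The test is 'or': at least one threshold is exceeded.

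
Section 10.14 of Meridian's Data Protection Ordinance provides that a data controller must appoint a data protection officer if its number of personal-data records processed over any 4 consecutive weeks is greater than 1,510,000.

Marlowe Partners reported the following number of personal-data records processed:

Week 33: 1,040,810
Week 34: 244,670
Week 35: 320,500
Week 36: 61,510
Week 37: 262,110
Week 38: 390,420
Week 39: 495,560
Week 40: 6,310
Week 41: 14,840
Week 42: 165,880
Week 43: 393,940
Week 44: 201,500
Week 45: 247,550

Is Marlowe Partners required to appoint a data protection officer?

Yes

Week 33–Week 36: 1,040,810 + 244,670 + 320,500 + 61,510 = 1,667,490 (over)
Week 34–Week 37: 244,670 + 320,500 + 61,510 + 262,110 = 888,790 (under)
Week 35–Week 38: 320,500 + 61,510 + 262,110 + 390,420 = 1,034,540 (under)
Week 36–Week 39: 61,510 + 262,110 + 390,420 + 495,560 = 1,209,600 (under)
Week 37–Week 40: 262,110 + 390,420 + 495,560 + 6,310 = 1,154,400 (under)
Week 38–Week 41: 390,420 + 495,560 + 6,310 + 14,840 = 907,130 (under)
Week 39–Week 42: 495,560 + 6,310 + 14,840 + 165,880 = 682,590 (under)
Week 40–Week 43: 6,310 + 14,840 + 165,880 + 393,940 = 580,970 (under)
Week 41–Week 44: 14,840 + 165,880 + 393,940 + 201,500 = 776,160 (under)
Week 42–Week 45: 165,880 + 393,940 + 201,500 + 247,550 = 1,008,870 (under)
At least one window exceeds 1,510,000.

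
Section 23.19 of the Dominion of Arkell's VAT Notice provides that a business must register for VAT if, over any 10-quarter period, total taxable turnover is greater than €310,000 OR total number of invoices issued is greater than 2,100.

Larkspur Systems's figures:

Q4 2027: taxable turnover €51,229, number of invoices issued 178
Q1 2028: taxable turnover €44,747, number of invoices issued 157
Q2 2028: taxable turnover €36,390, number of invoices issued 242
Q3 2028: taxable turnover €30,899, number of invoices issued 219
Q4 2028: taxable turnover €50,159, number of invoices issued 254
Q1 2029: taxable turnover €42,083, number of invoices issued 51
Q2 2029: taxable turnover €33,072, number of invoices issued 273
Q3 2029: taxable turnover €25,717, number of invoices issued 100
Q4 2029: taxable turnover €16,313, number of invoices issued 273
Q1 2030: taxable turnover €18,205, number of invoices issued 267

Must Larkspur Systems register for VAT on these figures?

Total taxable turnover: €51,229 + €44,747 + €36,390 + €30,899 + €50,159 + €42,083 + €33,072 + €25,717 + €16,313 + €18,205 = €348,814 (> €310,000).
Total number of invoices issued: 178 + 157 + 242 + 219 + 254 + 51 + 273 + 100 + 273 + 267 = 2,014 (≤ 2,100).
The test is 'or': at least one threshold is exceeded.

Yes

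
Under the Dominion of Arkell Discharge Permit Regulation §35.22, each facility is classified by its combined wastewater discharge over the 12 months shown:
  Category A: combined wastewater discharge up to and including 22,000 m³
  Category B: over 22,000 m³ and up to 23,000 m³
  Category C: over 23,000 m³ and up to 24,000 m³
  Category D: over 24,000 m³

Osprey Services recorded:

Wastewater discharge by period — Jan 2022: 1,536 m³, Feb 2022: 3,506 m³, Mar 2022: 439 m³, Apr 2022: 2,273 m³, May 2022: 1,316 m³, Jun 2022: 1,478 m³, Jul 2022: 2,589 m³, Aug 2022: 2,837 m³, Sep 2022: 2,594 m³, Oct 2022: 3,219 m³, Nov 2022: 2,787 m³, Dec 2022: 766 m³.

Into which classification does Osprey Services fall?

Category D

Combined wastewater discharge: 1,536 m³ + 3,506 m³ + 439 m³ + 2,273 m³ + 1,316 m³ + 1,478 m³ + 2,589 m³ + 2,837 m³ + 2,594 m³ + 3,219 m³ + 2,787 m³ + 766 m³ = 25,340 m³.
25,340 m³ > 24,000 m³, so Category D applies.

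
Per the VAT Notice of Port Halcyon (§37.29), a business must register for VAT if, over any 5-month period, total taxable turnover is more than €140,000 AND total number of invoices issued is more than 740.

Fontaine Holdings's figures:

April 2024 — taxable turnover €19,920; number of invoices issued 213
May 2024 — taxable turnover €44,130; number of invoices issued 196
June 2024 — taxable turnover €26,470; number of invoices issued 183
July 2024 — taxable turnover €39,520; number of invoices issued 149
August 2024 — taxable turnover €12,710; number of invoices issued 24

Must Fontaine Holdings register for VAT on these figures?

Total taxable turnover: €19,920 + €44,130 + €26,470 + €39,520 + €12,710 = €142,750 (> €140,000).
Total number of invoices issued: 213 + 196 + 183 + 149 + 24 = 765 (> 740).
The test is 'and': both thresholds are exceeded.

Yes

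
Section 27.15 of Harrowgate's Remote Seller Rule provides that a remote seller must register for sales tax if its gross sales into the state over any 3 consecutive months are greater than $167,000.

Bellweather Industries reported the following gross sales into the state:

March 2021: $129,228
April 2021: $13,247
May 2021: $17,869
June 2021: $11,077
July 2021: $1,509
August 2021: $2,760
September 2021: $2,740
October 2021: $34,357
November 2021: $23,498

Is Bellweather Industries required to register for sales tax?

No

March 2021–May 2021: $129,228 + $13,247 + $17,869 = $160,344 (under)
April 2021–June 2021: $13,247 + $17,869 + $11,077 = $42,193 (under)
May 2021–July 2021: $17,869 + $11,077 + $1,509 = $30,455 (under)
June 2021–August 2021: $11,077 + $1,509 + $2,760 = $15,346 (under)
July 2021–September 2021: $1,509 + $2,760 + $2,740 = $7,009 (under)
August 2021–October 2021: $2,760 + $2,740 + $34,357 = $39,857 (under)
September 2021–November 2021: $2,740 + $34,357 + $23,498 = $60,595 (under)
No window exceeds $167,000.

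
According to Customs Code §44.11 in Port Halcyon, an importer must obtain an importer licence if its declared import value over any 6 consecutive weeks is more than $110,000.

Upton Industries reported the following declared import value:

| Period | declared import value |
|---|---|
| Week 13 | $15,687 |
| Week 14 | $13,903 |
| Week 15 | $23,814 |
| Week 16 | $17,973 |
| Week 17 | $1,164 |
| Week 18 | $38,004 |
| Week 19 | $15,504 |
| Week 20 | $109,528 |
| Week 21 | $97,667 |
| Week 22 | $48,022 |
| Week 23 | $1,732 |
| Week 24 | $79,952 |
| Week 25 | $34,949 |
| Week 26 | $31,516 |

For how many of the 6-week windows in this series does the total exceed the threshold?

9

Week 13–Week 18: $15,687 + $13,903 + $23,814 + $17,973 + $1,164 + $38,004 = $110,545 (over)
Week 14–Week 19: $13,903 + $23,814 + $17,973 + $1,164 + $38,004 + $15,504 = $110,362 (over)
Week 15–Week 20: $23,814 + $17,973 + $1,164 + $38,004 + $15,504 + $109,528 = $205,987 (over)
Week 16–Week 21: $17,973 + $1,164 + $38,004 + $15,504 + $109,528 + $97,667 = $279,840 (over)
Week 17–Week 22: $1,164 + $38,004 + $15,504 + $109,528 + $97,667 + $48,022 = $309,889 (over)
Week 18–Week 23: $38,004 + $15,504 + $109,528 + $97,667 + $48,022 + $1,732 = $310,457 (over)
Week 19–Week 24: $15,504 + $109,528 + $97,667 + $48,022 + $1,732 + $79,952 = $352,405 (over)
Week 20–Week 25: $109,528 + $97,667 + $48,022 + $1,732 + $79,952 + $34,949 = $371,850 (over)
Week 21–Week 26: $97,667 + $48,022 + $1,732 + $79,952 + $34,949 + $31,516 = $293,838 (over)
9 windows exceed the threshold.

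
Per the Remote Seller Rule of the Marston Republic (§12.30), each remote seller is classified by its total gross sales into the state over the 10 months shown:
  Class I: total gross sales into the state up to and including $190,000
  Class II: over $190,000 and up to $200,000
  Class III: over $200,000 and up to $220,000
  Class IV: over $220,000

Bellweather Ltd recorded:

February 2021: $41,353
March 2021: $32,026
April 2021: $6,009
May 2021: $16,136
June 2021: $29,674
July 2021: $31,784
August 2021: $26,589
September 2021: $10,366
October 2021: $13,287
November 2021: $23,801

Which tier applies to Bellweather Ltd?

Total gross sales into the state: $41,353 + $32,026 + $6,009 + $16,136 + $29,674 + $31,784 + $26,589 + $10,366 + $13,287 + $23,801 = $231,025.
$231,025 > $220,000, so Class IV applies.

Class IV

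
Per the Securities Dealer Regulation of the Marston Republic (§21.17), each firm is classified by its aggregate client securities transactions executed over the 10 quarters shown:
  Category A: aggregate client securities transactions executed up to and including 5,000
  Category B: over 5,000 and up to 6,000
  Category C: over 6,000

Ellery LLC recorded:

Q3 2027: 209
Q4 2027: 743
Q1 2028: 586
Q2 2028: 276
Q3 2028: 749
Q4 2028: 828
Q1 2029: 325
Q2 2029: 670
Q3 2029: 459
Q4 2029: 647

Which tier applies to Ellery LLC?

Aggregate client securities transactions executed: 209 + 743 + 586 + 276 + 749 + 828 + 325 + 670 + 459 + 647 = 5,492.
5,000 < 5,492 ≤ 6,000, so Category B applies.

Category B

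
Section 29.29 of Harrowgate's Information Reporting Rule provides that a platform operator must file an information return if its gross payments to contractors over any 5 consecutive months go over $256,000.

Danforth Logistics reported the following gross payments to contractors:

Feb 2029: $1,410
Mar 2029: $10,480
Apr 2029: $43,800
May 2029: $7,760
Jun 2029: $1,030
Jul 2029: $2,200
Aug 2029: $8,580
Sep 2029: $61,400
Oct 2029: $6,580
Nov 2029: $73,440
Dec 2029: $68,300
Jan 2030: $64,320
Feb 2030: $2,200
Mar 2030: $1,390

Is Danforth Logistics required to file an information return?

Feb 2029–Jun 2029: $1,410 + $10,480 + $43,800 + $7,760 + $1,030 = $64,480 (under)
Mar 2029–Jul 2029: $10,480 + $43,800 + $7,760 + $1,030 + $2,200 = $65,270 (under)
Apr 2029–Aug 2029: $43,800 + $7,760 + $1,030 + $2,200 + $8,580 = $63,370 (under)
May 2029–Sep 2029: $7,760 + $1,030 + $2,200 + $8,580 + $61,400 = $80,970 (under)
Jun 2029–Oct 2029: $1,030 + $2,200 + $8,580 + $61,400 + $6,580 = $79,790 (under)
Jul 2029–Nov 2029: $2,200 + $8,580 + $61,400 + $6,580 + $73,440 = $152,200 (under)
Aug 2029–Dec 2029: $8,580 + $61,400 + $6,580 + $73,440 + $68,300 = $218,300 (under)
Sep 2029–Jan 2030: $61,400 + $6,580 + $73,440 + $68,300 + $64,320 = $274,040 (over)
Oct 2029–Feb 2030: $6,580 + $73,440 + $68,300 + $64,320 + $2,200 = $214,840 (under)
Nov 2029–Mar 2030: $73,440 + $68,300 + $64,320 + $2,200 + $1,390 = $209,650 (under)
At least one window exceeds $256,000.

Yes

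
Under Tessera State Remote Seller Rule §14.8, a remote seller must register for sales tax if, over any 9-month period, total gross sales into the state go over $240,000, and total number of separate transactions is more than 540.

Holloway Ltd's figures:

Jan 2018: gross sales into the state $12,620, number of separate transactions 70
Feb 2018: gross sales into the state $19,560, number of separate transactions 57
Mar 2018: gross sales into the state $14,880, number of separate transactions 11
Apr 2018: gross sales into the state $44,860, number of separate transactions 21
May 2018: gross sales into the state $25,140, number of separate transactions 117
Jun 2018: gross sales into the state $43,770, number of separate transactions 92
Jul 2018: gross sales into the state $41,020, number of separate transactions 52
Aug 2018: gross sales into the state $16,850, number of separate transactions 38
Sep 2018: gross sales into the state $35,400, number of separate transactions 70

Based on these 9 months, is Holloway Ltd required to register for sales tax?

No

Total gross sales into the state: $12,620 + $19,560 + $14,880 + $44,860 + $25,140 + $43,770 + $41,020 + $16,850 + $35,400 = $254,100 (> $240,000).
Total number of separate transactions: 70 + 57 + 11 + 21 + 117 + 92 + 52 + 38 + 70 = 528 (≤ 540).
The test is 'and': the rule requires both, and at least one is not exceeded.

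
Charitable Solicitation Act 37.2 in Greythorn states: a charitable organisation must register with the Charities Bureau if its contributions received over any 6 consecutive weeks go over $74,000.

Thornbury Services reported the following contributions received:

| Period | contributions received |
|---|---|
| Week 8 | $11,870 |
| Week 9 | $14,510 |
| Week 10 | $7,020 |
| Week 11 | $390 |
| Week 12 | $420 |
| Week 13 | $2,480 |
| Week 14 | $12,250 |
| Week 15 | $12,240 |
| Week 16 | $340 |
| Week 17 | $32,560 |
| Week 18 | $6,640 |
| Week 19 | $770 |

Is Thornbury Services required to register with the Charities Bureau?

No

Week 8–Week 13: $11,870 + $14,510 + $7,020 + $390 + $420 + $2,480 = $36,690 (under)
Week 9–Week 14: $14,510 + $7,020 + $390 + $420 + $2,480 + $12,250 = $37,070 (under)
Week 10–Week 15: $7,020 + $390 + $420 + $2,480 + $12,250 + $12,240 = $34,800 (under)
Week 11–Week 16: $390 + $420 + $2,480 + $12,250 + $12,240 + $340 = $28,120 (under)
Week 12–Week 17: $420 + $2,480 + $12,250 + $12,240 + $340 + $32,560 = $60,290 (under)
Week 13–Week 18: $2,480 + $12,250 + $12,240 + $340 + $32,560 + $6,640 = $66,510 (under)
Week 14–Week 19: $12,250 + $12,240 + $340 + $32,560 + $6,640 + $770 = $64,800 (under)
No window exceeds $74,000.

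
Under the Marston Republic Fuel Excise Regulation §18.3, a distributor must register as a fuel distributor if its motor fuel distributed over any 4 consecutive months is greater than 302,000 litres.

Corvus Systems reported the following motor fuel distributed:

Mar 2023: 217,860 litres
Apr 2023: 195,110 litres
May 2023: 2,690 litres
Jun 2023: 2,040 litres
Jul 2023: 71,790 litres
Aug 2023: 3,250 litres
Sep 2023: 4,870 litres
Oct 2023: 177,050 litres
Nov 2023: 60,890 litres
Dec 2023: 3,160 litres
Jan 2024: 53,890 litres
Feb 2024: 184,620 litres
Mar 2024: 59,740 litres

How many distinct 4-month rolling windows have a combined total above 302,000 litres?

2

Mar 2023–Jun 2023: 217,860 litres + 195,110 litres + 2,690 litres + 2,040 litres = 417,700 litres (over)
Apr 2023–Jul 2023: 195,110 litres + 2,690 litres + 2,040 litres + 71,790 litres = 271,630 litres (under)
May 2023–Aug 2023: 2,690 litres + 2,040 litres + 71,790 litres + 3,250 litres = 79,770 litres (under)
Jun 2023–Sep 2023: 2,040 litres + 71,790 litres + 3,250 litres + 4,870 litres = 81,950 litres (under)
Jul 2023–Oct 2023: 71,790 litres + 3,250 litres + 4,870 litres + 177,050 litres = 256,960 litres (under)
Aug 2023–Nov 2023: 3,250 litres + 4,870 litres + 177,050 litres + 60,890 litres = 246,060 litres (under)
Sep 2023–Dec 2023: 4,870 litres + 177,050 litres + 60,890 litres + 3,160 litres = 245,970 litres (under)
Oct 2023–Jan 2024: 177,050 litres + 60,890 litres + 3,160 litres + 53,890 litres = 294,990 litres (under)
Nov 2023–Feb 2024: 60,890 litres + 3,160 litres + 53,890 litres + 184,620 litres = 302,560 litres (over)
Dec 2023–Mar 2024: 3,160 litres + 53,890 litres + 184,620 litres + 59,740 litres = 301,410 litres (under)
2 windows exceed the threshold.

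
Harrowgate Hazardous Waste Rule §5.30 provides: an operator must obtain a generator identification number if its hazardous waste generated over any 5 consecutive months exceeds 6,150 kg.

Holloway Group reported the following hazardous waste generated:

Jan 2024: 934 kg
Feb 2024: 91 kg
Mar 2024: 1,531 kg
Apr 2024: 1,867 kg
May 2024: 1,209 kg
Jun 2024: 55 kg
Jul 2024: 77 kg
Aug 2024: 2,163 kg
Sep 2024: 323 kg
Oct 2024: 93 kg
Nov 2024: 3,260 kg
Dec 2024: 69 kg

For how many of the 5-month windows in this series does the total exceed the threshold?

Jan 2024–May 2024: 934 kg + 91 kg + 1,531 kg + 1,867 kg + 1,209 kg = 5,632 kg (under)
Feb 2024–Jun 2024: 91 kg + 1,531 kg + 1,867 kg + 1,209 kg + 55 kg = 4,753 kg (under)
Mar 2024–Jul 2024: 1,531 kg + 1,867 kg + 1,209 kg + 55 kg + 77 kg = 4,739 kg (under)
Apr 2024–Aug 2024: 1,867 kg + 1,209 kg + 55 kg + 77 kg + 2,163 kg = 5,371 kg (under)
May 2024–Sep 2024: 1,209 kg + 55 kg + 77 kg + 2,163 kg + 323 kg = 3,827 kg (under)
Jun 2024–Oct 2024: 55 kg + 77 kg + 2,163 kg + 323 kg + 93 kg = 2,711 kg (under)
Jul 2024–Nov 2024: 77 kg + 2,163 kg + 323 kg + 93 kg + 3,260 kg = 5,916 kg (under)
Aug 2024–Dec 2024: 2,163 kg + 323 kg + 93 kg + 3,260 kg + 69 kg = 5,908 kg (under)
0 windows exceed the threshold.

0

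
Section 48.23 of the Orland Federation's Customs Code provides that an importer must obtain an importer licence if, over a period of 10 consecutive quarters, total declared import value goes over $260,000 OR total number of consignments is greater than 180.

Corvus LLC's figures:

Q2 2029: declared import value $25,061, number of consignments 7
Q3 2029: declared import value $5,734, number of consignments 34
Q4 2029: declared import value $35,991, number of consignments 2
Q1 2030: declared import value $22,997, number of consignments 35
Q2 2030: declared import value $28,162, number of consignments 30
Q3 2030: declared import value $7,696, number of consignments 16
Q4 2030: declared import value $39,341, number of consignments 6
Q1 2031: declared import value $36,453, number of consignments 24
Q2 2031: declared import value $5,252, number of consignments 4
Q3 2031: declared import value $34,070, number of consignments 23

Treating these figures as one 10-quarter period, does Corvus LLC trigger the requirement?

Yes

Total declared import value: $25,061 + $5,734 + $35,991 + $22,997 + $28,162 + $7,696 + $39,341 + $36,453 + $5,252 + $34,070 = $240,757 (≤ $260,000).
Total number of consignments: 7 + 34 + 2 + 35 + 30 + 16 + 6 + 24 + 4 + 23 = 181 (> 180).
The test is 'or': at least one threshold is exceeded.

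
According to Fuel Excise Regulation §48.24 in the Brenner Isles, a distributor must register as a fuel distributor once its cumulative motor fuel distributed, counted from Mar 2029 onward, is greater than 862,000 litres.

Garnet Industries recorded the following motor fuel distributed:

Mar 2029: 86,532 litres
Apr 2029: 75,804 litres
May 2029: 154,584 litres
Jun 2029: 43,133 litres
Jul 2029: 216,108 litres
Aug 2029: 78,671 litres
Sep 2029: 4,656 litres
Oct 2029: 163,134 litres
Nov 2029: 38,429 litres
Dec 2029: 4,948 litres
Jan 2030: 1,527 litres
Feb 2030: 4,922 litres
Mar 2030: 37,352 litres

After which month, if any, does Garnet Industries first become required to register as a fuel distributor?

Through Mar 2029: 86,532 litres
Through Apr 2029: 162,336 litres
Through May 2029: 316,920 litres
Through Jun 2029: 360,053 litres
Through Jul 2029: 576,161 litres
Through Aug 2029: 654,832 litres
Through Sep 2029: 659,488 litres
Through Oct 2029: 822,622 litres
Through Nov 2029: 861,051 litres
Through Dec 2029: 865,999 litres ← exceeds threshold

Dec 2029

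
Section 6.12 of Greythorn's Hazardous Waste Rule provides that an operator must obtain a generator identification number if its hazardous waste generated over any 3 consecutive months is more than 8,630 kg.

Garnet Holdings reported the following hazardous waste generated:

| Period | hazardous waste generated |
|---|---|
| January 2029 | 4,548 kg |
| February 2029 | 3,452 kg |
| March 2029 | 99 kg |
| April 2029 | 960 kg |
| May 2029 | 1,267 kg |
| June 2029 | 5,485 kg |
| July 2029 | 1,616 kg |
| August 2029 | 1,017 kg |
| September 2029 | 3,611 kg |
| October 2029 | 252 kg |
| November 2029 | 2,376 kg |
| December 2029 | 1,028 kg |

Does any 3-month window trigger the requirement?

No

January 2029–March 2029: 4,548 kg + 3,452 kg + 99 kg = 8,099 kg (under)
February 2029–April 2029: 3,452 kg + 99 kg + 960 kg = 4,511 kg (under)
March 2029–May 2029: 99 kg + 960 kg + 1,267 kg = 2,326 kg (under)
April 2029–June 2029: 960 kg + 1,267 kg + 5,485 kg = 7,712 kg (under)
May 2029–July 2029: 1,267 kg + 5,485 kg + 1,616 kg = 8,368 kg (under)
June 2029–August 2029: 5,485 kg + 1,616 kg + 1,017 kg = 8,118 kg (under)
July 2029–September 2029: 1,616 kg + 1,017 kg + 3,611 kg = 6,244 kg (under)
August 2029–October 2029: 1,017 kg + 3,611 kg + 252 kg = 4,880 kg (under)
September 2029–November 2029: 3,611 kg + 252 kg + 2,376 kg = 6,239 kg (under)
October 2029–December 2029: 252 kg + 2,376 kg + 1,028 kg = 3,656 kg (under)
No window exceeds 8,630 kg.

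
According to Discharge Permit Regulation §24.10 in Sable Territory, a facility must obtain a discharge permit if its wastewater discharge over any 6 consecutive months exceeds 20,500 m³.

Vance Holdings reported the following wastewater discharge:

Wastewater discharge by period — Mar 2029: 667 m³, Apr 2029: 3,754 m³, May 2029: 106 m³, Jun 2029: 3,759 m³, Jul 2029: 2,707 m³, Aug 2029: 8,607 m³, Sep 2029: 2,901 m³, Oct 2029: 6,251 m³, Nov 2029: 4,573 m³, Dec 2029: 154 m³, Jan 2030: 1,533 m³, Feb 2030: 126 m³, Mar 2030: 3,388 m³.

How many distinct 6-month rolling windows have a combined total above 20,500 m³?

5

Mar 2029–Aug 2029: 667 m³ + 3,754 m³ + 106 m³ + 3,759 m³ + 2,707 m³ + 8,607 m³ = 19,600 m³ (under)
Apr 2029–Sep 2029: 3,754 m³ + 106 m³ + 3,759 m³ + 2,707 m³ + 8,607 m³ + 2,901 m³ = 21,834 m³ (over)
May 2029–Oct 2029: 106 m³ + 3,759 m³ + 2,707 m³ + 8,607 m³ + 2,901 m³ + 6,251 m³ = 24,331 m³ (over)
Jun 2029–Nov 2029: 3,759 m³ + 2,707 m³ + 8,607 m³ + 2,901 m³ + 6,251 m³ + 4,573 m³ = 28,798 m³ (over)
Jul 2029–Dec 2029: 2,707 m³ + 8,607 m³ + 2,901 m³ + 6,251 m³ + 4,573 m³ + 154 m³ = 25,193 m³ (over)
Aug 2029–Jan 2030: 8,607 m³ + 2,901 m³ + 6,251 m³ + 4,573 m³ + 154 m³ + 1,533 m³ = 24,019 m³ (over)
Sep 2029–Feb 2030: 2,901 m³ + 6,251 m³ + 4,573 m³ + 154 m³ + 1,533 m³ + 126 m³ = 15,538 m³ (under)
Oct 2029–Mar 2030: 6,251 m³ + 4,573 m³ + 154 m³ + 1,533 m³ + 126 m³ + 3,388 m³ = 16,025 m³ (under)
5 windows exceed the threshold.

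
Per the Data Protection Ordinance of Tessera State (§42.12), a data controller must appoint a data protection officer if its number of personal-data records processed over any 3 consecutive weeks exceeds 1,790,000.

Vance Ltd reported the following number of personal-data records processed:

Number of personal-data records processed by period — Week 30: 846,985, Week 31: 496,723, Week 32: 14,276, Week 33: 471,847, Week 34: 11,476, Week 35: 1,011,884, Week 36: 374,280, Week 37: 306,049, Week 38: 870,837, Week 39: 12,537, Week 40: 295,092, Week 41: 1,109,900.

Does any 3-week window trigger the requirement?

No

Week 30–Week 32: 846,985 + 496,723 + 14,276 = 1,357,984 (under)
Week 31–Week 33: 496,723 + 14,276 + 471,847 = 982,846 (under)
Week 32–Week 34: 14,276 + 471,847 + 11,476 = 497,599 (under)
Week 33–Week 35: 471,847 + 11,476 + 1,011,884 = 1,495,207 (under)
Week 34–Week 36: 11,476 + 1,011,884 + 374,280 = 1,397,640 (under)
Week 35–Week 37: 1,011,884 + 374,280 + 306,049 = 1,692,213 (under)
Week 36–Week 38: 374,280 + 306,049 + 870,837 = 1,551,166 (under)
Week 37–Week 39: 306,049 + 870,837 + 12,537 = 1,189,423 (under)
Week 38–Week 40: 870,837 + 12,537 + 295,092 = 1,178,466 (under)
Week 39–Week 41: 12,537 + 295,092 + 1,109,900 = 1,417,529 (under)
No window exceeds 1,790,000.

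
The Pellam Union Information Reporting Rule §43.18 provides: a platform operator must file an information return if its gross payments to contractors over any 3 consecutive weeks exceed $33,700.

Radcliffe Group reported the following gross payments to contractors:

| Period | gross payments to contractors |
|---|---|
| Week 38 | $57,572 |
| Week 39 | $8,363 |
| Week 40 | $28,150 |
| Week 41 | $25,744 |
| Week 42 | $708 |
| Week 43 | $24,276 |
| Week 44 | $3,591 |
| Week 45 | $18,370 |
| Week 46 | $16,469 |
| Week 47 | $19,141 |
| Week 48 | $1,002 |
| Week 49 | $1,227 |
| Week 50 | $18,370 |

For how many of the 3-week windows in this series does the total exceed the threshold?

8

Week 38–Week 40: $57,572 + $8,363 + $28,150 = $94,085 (over)
Week 39–Week 41: $8,363 + $28,150 + $25,744 = $62,257 (over)
Week 40–Week 42: $28,150 + $25,744 + $708 = $54,602 (over)
Week 41–Week 43: $25,744 + $708 + $24,276 = $50,728 (over)
Week 42–Week 44: $708 + $24,276 + $3,591 = $28,575 (under)
Week 43–Week 45: $24,276 + $3,591 + $18,370 = $46,237 (over)
Week 44–Week 46: $3,591 + $18,370 + $16,469 = $38,430 (over)
Week 45–Week 47: $18,370 + $16,469 + $19,141 = $53,980 (over)
Week 46–Week 48: $16,469 + $19,141 + $1,002 = $36,612 (over)
Week 47–Week 49: $19,141 + $1,002 + $1,227 = $21,370 (under)
Week 48–Week 50: $1,002 + $1,227 + $18,370 = $20,599 (under)
8 windows exceed the threshold.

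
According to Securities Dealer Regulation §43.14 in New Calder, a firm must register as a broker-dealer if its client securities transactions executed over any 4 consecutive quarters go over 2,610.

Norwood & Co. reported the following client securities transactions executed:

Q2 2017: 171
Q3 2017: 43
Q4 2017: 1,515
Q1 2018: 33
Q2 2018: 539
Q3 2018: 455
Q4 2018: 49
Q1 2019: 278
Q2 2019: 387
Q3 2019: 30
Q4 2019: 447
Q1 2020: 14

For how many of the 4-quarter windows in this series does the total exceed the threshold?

Q2 2017–Q1 2018: 171 + 43 + 1,515 + 33 = 1,762 (under)
Q3 2017–Q2 2018: 43 + 1,515 + 33 + 539 = 2,130 (under)
Q4 2017–Q3 2018: 1,515 + 33 + 539 + 455 = 2,542 (under)
Q1 2018–Q4 2018: 33 + 539 + 455 + 49 = 1,076 (under)
Q2 2018–Q1 2019: 539 + 455 + 49 + 278 = 1,321 (under)
Q3 2018–Q2 2019: 455 + 49 + 278 + 387 = 1,169 (under)
Q4 2018–Q3 2019: 49 + 278 + 387 + 30 = 744 (under)
Q1 2019–Q4 2019: 278 + 387 + 30 + 447 = 1,142 (under)
Q2 2019–Q1 2020: 387 + 30 + 447 + 14 = 878 (under)
0 windows exceed the threshold.

0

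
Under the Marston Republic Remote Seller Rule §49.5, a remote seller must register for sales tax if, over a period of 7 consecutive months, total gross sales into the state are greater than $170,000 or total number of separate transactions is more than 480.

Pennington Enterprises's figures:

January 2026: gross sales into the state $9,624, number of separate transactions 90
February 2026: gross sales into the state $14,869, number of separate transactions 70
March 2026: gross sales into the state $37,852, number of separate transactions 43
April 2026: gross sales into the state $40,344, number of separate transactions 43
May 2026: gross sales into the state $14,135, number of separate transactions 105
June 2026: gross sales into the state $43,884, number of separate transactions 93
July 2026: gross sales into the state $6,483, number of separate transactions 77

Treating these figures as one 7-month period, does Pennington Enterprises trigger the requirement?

Yes

Total gross sales into the state: $9,624 + $14,869 + $37,852 + $40,344 + $14,135 + $43,884 + $6,483 = $167,191 (≤ $170,000).
Total number of separate transactions: 90 + 70 + 43 + 43 + 105 + 93 + 77 = 521 (> 480).
The test is 'or': at least one threshold is exceeded.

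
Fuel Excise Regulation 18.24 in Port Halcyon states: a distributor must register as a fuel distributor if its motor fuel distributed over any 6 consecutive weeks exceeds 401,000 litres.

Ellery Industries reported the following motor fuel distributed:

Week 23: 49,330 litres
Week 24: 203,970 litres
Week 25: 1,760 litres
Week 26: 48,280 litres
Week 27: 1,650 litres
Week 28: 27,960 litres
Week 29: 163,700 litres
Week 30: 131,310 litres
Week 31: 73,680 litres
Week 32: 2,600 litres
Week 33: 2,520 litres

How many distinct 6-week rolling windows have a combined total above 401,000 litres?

Week 23–Week 28: 49,330 litres + 203,970 litres + 1,760 litres + 48,280 litres + 1,650 litres + 27,960 litres = 332,950 litres (under)
Week 24–Week 29: 203,970 litres + 1,760 litres + 48,280 litres + 1,650 litres + 27,960 litres + 163,700 litres = 447,320 litres (over)
Week 25–Week 30: 1,760 litres + 48,280 litres + 1,650 litres + 27,960 litres + 163,700 litres + 131,310 litres = 374,660 litres (under)
Week 26–Week 31: 48,280 litres + 1,650 litres + 27,960 litres + 163,700 litres + 131,310 litres + 73,680 litres = 446,580 litres (over)
Week 27–Week 32: 1,650 litres + 27,960 litres + 163,700 litres + 131,310 litres + 73,680 litres + 2,600 litres = 400,900 litres (under)
Week 28–Week 33: 27,960 litres + 163,700 litres + 131,310 litres + 73,680 litres + 2,600 litres + 2,520 litres = 401,770 litres (over)
3 windows exceed the threshold.

3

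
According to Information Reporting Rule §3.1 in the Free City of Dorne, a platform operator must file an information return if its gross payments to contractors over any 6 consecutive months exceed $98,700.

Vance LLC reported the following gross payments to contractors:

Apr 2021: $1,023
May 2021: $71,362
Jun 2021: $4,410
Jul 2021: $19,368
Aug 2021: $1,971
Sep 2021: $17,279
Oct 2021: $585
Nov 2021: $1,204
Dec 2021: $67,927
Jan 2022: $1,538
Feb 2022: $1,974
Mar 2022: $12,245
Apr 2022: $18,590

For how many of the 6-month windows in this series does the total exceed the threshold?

Apr 2021–Sep 2021: $1,023 + $71,362 + $4,410 + $19,368 + $1,971 + $17,279 = $115,413 (over)
May 2021–Oct 2021: $71,362 + $4,410 + $19,368 + $1,971 + $17,279 + $585 = $114,975 (over)
Jun 2021–Nov 2021: $4,410 + $19,368 + $1,971 + $17,279 + $585 + $1,204 = $44,817 (under)
Jul 2021–Dec 2021: $19,368 + $1,971 + $17,279 + $585 + $1,204 + $67,927 = $108,334 (over)
Aug 2021–Jan 2022: $1,971 + $17,279 + $585 + $1,204 + $67,927 + $1,538 = $90,504 (under)
Sep 2021–Feb 2022: $17,279 + $585 + $1,204 + $67,927 + $1,538 + $1,974 = $90,507 (under)
Oct 2021–Mar 2022: $585 + $1,204 + $67,927 + $1,538 + $1,974 + $12,245 = $85,473 (under)
Nov 2021–Apr 2022: $1,204 + $67,927 + $1,538 + $1,974 + $12,245 + $18,590 = $103,478 (over)
4 windows exceed the threshold.

4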